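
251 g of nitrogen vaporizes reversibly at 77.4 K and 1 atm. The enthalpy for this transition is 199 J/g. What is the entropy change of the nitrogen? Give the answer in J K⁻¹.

ΔS = 645 J/K

Heat absorbed by the substance: Q = mL = 251 × 199 = 49949 J.
At constant T, ΔS = Q_rev/T = 49949 / 77.4 = 645 J/K.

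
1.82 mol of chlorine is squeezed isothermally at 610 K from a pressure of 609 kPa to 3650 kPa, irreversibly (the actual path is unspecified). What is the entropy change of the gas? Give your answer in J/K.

ΔS_gas = -27.1 J/K

Entropy is a state function, so ΔS_gas depends only on the end states.
For an isothermal ideal gas ΔS_gas = nR ln(P₁/P₂) = 1.82 × 8.314 × ln(609/3650) = -27.1 J/K.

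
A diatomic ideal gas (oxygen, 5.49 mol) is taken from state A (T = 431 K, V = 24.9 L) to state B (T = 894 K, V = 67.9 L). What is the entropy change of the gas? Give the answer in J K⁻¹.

ΔS = 129 J/K

Entropy is a state function: ΔS = nC_V ln(T₂/T₁) + nR ln(V₂/V₁), with C_V = 5R/2 = 20.79 J mol⁻¹ K⁻¹ for a diatomic ideal gas.
ΔS = 5.49 × [20.79 × ln(894/431) + 8.314 × ln(67.9/24.9)] = 129 J/K.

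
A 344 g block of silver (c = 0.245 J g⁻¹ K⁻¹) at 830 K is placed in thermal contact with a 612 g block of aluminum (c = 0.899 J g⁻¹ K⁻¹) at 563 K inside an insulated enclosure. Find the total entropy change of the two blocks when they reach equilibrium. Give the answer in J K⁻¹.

Energy balance: T_f = (m₁c₁T₁ + m₂c₂T₂)/(m₁c₁ + m₂c₂) = 598.47 K.
ΔS₁ = m₁c₁ ln(T_f/T₁) = 84.28 × ln(598.47/830) = -27.56 J/K.
ΔS₂ = m₂c₂ ln(T_f/T₂) = 550.188 × ln(598.47/563) = 33.61 J/K.
ΔS_total = -27.56 + 33.61 = 6.05 J/K.

ΔS_total = 6.05 J/K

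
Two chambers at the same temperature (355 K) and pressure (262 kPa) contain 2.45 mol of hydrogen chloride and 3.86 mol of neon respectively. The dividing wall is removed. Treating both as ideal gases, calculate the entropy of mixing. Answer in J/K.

ΔS_mix = 35 J/K

Mole fractions: x_A = 2.45/6.31 = 0.388, x_B = 0.612.
ΔS_mix = −R(n_A ln x_A + n_B ln x_B) = −8.314 × (2.45 ln 0.388 + 3.86 ln 0.612) = 35 J/K.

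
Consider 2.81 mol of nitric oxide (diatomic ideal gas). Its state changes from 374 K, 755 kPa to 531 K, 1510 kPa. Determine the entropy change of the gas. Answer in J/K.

ΔS = 12.5 J/K

ΔS = nC_p ln(T₂/T₁) − nR ln(P₂/P₁), with C_p = 7R/2 = 29.1 J mol⁻¹ K⁻¹ for a diatomic ideal gas.
ΔS = 2.81 × [29.1 × ln(531/374) − 8.314 × ln(1510/755)] = 12.5 J/K.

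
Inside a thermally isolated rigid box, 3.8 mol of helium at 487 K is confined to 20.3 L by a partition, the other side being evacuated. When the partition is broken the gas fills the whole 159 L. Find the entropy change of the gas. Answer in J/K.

ΔS_gas = 65 J/K

No heat is exchanged and no work is done, so the ideal-gas temperature stays constant.
Entropy is a state function; using a reversible isothermal path, ΔS_gas = nR ln(V₂/V₁) = 3.8 × 8.314 × ln(159/20.3) = 65 J/K.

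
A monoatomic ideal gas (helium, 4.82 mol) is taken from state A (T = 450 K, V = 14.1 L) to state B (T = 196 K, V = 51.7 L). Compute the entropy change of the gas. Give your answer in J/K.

ΔS = 2.11 J/K

Entropy is a state function: ΔS = nC_V ln(T₂/T₁) + nR ln(V₂/V₁), with C_V = 3R/2 = 12.47 J mol⁻¹ K⁻¹ for a monoatomic ideal gas.
ΔS = 4.82 × [12.47 × ln(196/450) + 8.314 × ln(51.7/14.1)] = 2.11 J/K.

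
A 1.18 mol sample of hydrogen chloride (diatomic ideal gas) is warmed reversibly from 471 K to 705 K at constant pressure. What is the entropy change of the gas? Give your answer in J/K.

ΔS = 13.8 J/K

At constant pressure, ΔS = nC_p ln(T₂/T₁) with C_p = 7R/2 = 29.1 J mol⁻¹ K⁻¹.
ΔS = 1.18 × 29.1 × ln(705/471) = 13.8 J/K.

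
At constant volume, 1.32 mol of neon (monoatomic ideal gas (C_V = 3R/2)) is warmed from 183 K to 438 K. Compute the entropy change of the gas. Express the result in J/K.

ΔS = 14.4 J/K

At constant volume, ΔS = nC_V ln(T₂/T₁) with C_V = 3R/2 = 12.47 J mol⁻¹ K⁻¹.
ΔS = 1.32 × 12.47 × ln(438/183) = 14.4 J/K.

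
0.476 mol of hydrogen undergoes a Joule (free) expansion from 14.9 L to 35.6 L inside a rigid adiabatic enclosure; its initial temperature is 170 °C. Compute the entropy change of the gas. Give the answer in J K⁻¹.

ΔS_gas = 3.45 J/K

No heat is exchanged and no work is done, so the ideal-gas temperature stays constant.
Entropy is a state function; using a reversible isothermal path, ΔS_gas = nR ln(V₂/V₁) = 0.476 × 8.314 × ln(35.6/14.9) = 3.45 J/K.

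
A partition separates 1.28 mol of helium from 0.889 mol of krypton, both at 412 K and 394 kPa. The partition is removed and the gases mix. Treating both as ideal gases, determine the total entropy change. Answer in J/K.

Mole fractions: x_A = 1.28/2.17 = 0.59, x_B = 0.41.
ΔS_mix = −R(n_A ln x_A + n_B ln x_B) = −8.314 × (1.28 ln 0.59 + 0.889 ln 0.41) = 12.2 J/K.

ΔS_mix = 12.2 J/K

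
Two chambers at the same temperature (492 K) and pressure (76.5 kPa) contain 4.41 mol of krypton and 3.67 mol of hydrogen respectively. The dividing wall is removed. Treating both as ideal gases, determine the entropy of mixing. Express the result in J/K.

ΔS_mix = 46.3 J/K

Mole fractions: x_A = 4.41/8.08 = 0.546, x_B = 0.454.
ΔS_mix = −R(n_A ln x_A + n_B ln x_B) = −8.314 × (4.41 ln 0.546 + 3.67 ln 0.454) = 46.3 J/K.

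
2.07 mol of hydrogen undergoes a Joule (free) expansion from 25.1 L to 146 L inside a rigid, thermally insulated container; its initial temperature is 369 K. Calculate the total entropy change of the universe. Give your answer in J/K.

No heat is exchanged and no work is done, so the ideal-gas temperature stays constant.
Entropy is a state function; using a reversible isothermal path, ΔS_gas = nR ln(V₂/V₁) = 2.07 × 8.314 × ln(146/25.1) = 30.3 J/K.
The insulated surroundings exchange no heat, so ΔS_surr = 0 and ΔS_universe = ΔS_gas.

ΔS_universe = 30.3 J/K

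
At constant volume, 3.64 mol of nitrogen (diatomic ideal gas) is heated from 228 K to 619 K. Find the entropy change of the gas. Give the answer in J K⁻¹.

ΔS = 75.6 J/K

At constant volume, ΔS = nC_V ln(T₂/T₁) with C_V = 5R/2 = 20.79 J mol⁻¹ K⁻¹.
ΔS = 3.64 × 20.79 × ln(619/228) = 75.6 J/K.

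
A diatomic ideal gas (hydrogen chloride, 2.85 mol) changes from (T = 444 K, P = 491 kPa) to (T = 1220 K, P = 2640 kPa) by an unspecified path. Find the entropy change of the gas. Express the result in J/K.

ΔS = 44 J/K

ΔS = nC_p ln(T₂/T₁) − nR ln(P₂/P₁), with C_p = 7R/2 = 29.1 J mol⁻¹ K⁻¹ for a diatomic ideal gas.
ΔS = 2.85 × [29.1 × ln(1220/444) − 8.314 × ln(2640/491)] = 44 J/K.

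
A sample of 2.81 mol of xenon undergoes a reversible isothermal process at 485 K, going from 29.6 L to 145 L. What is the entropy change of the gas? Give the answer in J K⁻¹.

For an isothermal ideal gas ΔS_gas = nR ln(V₂/V₁) = 2.81 × 8.314 × ln(145/29.6) = 37.1 J/K.

ΔS_gas = 37.1 J/K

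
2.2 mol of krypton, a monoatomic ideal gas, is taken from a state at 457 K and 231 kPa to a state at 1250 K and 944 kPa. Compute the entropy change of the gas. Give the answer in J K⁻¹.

ΔS = 20.3 J/K

ΔS = nC_p ln(T₂/T₁) − nR ln(P₂/P₁), with C_p = 5R/2 = 20.79 J mol⁻¹ K⁻¹ for a monoatomic ideal gas.
ΔS = 2.2 × [20.79 × ln(1250/457) − 8.314 × ln(944/231)] = 20.3 J/K.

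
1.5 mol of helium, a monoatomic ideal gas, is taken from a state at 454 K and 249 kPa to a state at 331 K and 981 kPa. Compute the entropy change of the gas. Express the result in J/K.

ΔS = -27 J/K

ΔS = nC_p ln(T₂/T₁) − nR ln(P₂/P₁), with C_p = 5R/2 = 20.79 J mol⁻¹ K⁻¹ for a monoatomic ideal gas.
ΔS = 1.5 × [20.79 × ln(331/454) − 8.314 × ln(981/249)] = -27 J/K.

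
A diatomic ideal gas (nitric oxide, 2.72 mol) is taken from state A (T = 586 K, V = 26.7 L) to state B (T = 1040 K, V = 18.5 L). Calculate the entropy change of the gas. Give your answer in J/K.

Entropy is a state function: ΔS = nC_V ln(T₂/T₁) + nR ln(V₂/V₁), with C_V = 5R/2 = 20.79 J mol⁻¹ K⁻¹ for a diatomic ideal gas.
ΔS = 2.72 × [20.79 × ln(1040/586) + 8.314 × ln(18.5/26.7)] = 24.1 J/K.

ΔS = 24.1 J/K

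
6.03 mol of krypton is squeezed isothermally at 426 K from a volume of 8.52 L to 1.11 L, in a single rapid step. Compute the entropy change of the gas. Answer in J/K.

Entropy is a state function, so ΔS_gas depends only on the end states.
For an isothermal ideal gas ΔS_gas = nR ln(V₂/V₁) = 6.03 × 8.314 × ln(1.11/8.52) = -102 J/K.

ΔS_gas = -102 J/K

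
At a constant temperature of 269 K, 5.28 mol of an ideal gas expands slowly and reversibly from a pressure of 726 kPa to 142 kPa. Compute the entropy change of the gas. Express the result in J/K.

For an isothermal ideal gas ΔS_gas = nR ln(P₁/P₂) = 5.28 × 8.314 × ln(726/142) = 71.6 J/K.

ΔS_gas = 71.6 J/K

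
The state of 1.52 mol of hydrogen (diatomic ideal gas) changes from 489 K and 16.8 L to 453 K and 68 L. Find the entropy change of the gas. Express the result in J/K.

Entropy is a state function: ΔS = nC_V ln(T₂/T₁) + nR ln(V₂/V₁), with C_V = 5R/2 = 20.79 J mol⁻¹ K⁻¹ for a diatomic ideal gas.
ΔS = 1.52 × [20.79 × ln(453/489) + 8.314 × ln(68/16.8)] = 15.3 J/K.

ΔS = 15.3 J/K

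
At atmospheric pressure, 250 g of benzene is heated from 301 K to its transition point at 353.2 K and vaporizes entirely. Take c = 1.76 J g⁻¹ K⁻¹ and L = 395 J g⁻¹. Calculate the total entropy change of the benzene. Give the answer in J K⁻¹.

Warming step: ΔS₁ = m c ln(T_tr/T_i) = 250 × 1.76 × ln(353.2/301) = 70.37 J/K.
Phase change: ΔS₂ = +mL/T_tr = 250 × 395 / 353.2 = 279.6 J/K.
ΔS_total = (70.37) + (279.6) = 350 J/K.

ΔS = 350 J/K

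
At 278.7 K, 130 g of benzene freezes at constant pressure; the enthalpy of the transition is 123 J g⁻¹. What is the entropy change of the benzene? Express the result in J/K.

Heat released by the substance: Q = −mL = −130 × 123 = −15990 J.
At constant T, ΔS = Q_rev/T = −15990 / 278.7 = -57.4 J/K.

ΔS = -57.4 J/K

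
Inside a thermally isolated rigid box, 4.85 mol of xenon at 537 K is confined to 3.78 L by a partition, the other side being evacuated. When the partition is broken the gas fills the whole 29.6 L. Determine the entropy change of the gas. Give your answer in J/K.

For an ideal gas in free expansion Q = 0 and W = 0, so T is unchanged.
Entropy is a state function; using a reversible isothermal path, ΔS_gas = nR ln(V₂/V₁) = 4.85 × 8.314 × ln(29.6/3.78) = 83 J/K.

ΔS_gas = 83 J/K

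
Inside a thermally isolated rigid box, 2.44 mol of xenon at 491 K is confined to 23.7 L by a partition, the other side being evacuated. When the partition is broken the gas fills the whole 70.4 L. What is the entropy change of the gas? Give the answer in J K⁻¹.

ΔS_gas = 22.1 J/K

No heat is exchanged and no work is done, so the ideal-gas temperature stays constant.
Entropy is a state function; using a reversible isothermal path, ΔS_gas = nR ln(V₂/V₁) = 2.44 × 8.314 × ln(70.4/23.7) = 22.1 J/K.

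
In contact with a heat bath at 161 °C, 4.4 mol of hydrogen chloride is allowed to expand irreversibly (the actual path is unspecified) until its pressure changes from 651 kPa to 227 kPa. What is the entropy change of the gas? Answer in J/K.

ΔS_gas = 38.5 J/K

Entropy is a state function, so ΔS_gas depends only on the end states.
For an isothermal ideal gas ΔS_gas = nR ln(P₁/P₂) = 4.4 × 8.314 × ln(651/227) = 38.5 J/K.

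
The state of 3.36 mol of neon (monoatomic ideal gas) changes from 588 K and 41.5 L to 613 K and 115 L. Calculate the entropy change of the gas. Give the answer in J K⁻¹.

ΔS = 30.2 J/K

Entropy is a state function: ΔS = nC_V ln(T₂/T₁) + nR ln(V₂/V₁), with C_V = 3R/2 = 12.47 J mol⁻¹ K⁻¹ for a monoatomic ideal gas.
ΔS = 3.36 × [12.47 × ln(613/588) + 8.314 × ln(115/41.5)] = 30.2 J/K.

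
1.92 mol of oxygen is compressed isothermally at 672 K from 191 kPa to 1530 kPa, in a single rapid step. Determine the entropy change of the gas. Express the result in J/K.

Entropy is a state function, so ΔS_gas depends only on the end states.
For an isothermal ideal gas ΔS_gas = nR ln(P₁/P₂) = 1.92 × 8.314 × ln(191/1530) = -33.2 J/K.

ΔS_gas = -33.2 J/K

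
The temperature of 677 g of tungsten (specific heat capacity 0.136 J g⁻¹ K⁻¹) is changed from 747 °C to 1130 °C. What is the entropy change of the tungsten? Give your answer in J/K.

In kelvin: T₁ = 1020.15 K, T₂ = 1403.15 K. ΔS = ∫dQ_rev/T = m c ln(T₂/T₁) = 677 × 0.136 × ln(1403.15/1020.15) = 29.3 J/K.

ΔS = 29.3 J/K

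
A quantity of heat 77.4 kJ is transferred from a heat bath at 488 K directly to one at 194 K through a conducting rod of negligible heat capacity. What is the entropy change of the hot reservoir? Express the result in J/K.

ΔS_hot = -159 J/K

The hot reservoir loses heat Q, so ΔS_hot = −Q/T_H = −77400/488 = -159 J/K.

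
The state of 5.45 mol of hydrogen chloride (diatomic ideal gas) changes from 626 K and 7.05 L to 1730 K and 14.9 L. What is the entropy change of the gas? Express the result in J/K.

ΔS = 149 J/K

Entropy is a state function: ΔS = nC_V ln(T₂/T₁) + nR ln(V₂/V₁), with C_V = 5R/2 = 20.79 J mol⁻¹ K⁻¹ for a diatomic ideal gas.
ΔS = 5.45 × [20.79 × ln(1730/626) + 8.314 × ln(14.9/7.05)] = 149 J/K.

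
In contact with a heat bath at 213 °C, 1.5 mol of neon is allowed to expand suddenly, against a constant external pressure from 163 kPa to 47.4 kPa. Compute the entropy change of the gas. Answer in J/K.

ΔS_gas = 15.4 J/K

Entropy is a state function, so ΔS_gas depends only on the end states.
For an isothermal ideal gas ΔS_gas = nR ln(P₁/P₂) = 1.5 × 8.314 × ln(163/47.4) = 15.4 J/K.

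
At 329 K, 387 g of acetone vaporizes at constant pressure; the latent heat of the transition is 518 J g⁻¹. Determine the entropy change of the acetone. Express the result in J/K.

ΔS = 609 J/K

Heat absorbed by the substance: Q = mL = 387 × 518 = 200466 J.
At constant T, ΔS = Q_rev/T = 200466 / 329 = 609 J/K.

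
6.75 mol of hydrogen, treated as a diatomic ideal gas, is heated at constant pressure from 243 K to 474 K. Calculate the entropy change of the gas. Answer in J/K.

ΔS = 131 J/K

At constant pressure, ΔS = nC_p ln(T₂/T₁) with C_p = 7R/2 = 29.1 J mol⁻¹ K⁻¹.
ΔS = 6.75 × 29.1 × ln(474/243) = 131 J/K.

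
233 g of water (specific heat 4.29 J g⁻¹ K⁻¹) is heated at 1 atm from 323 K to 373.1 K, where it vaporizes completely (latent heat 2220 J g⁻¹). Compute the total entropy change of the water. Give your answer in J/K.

ΔS = 1530 J/K

Warming step: ΔS₁ = m c ln(T_tr/T_i) = 233 × 4.29 × ln(373.1/323) = 144.1 J/K.
Phase change: ΔS₂ = +mL/T_tr = 233 × 2220 / 373.1 = 1386 J/K.
ΔS_total = (144.1) + (1386) = 1530 J/K.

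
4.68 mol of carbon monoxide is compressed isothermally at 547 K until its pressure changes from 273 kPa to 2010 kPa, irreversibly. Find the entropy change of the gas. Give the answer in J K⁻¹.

Entropy is a state function, so ΔS_gas depends only on the end states.
For an isothermal ideal gas ΔS_gas = nR ln(P₁/P₂) = 4.68 × 8.314 × ln(273/2010) = -77.7 J/K.

ΔS_gas = -77.7 J/K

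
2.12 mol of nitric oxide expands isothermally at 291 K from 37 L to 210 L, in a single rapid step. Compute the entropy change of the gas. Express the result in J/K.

ΔS_gas = 30.6 J/K

Entropy is a state function, so ΔS_gas depends only on the end states.
For an isothermal ideal gas ΔS_gas = nR ln(V₂/V₁) = 2.12 × 8.314 × ln(210/37) = 30.6 J/K.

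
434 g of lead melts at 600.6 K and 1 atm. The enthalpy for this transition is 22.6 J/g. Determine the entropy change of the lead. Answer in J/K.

ΔS = 16.3 J/K

Heat absorbed by the substance: Q = mL = 434 × 22.6 = 9808.4 J.
At constant T, ΔS = Q_rev/T = 9808.4 / 600.6 = 16.3 J/K.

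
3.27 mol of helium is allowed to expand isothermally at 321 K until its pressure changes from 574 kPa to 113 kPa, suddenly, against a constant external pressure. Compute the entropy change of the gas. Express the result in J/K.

Entropy is a state function, so ΔS_gas depends only on the end states.
For an isothermal ideal gas ΔS_gas = nR ln(P₁/P₂) = 3.27 × 8.314 × ln(574/113) = 44.2 J/K.

ΔS_gas = 44.2 J/K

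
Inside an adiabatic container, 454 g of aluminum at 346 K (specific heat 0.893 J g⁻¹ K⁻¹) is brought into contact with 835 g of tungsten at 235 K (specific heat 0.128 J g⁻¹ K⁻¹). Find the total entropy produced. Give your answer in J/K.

ΔS_total = 5.86 J/K

Energy balance: T_f = (m₁c₁T₁ + m₂c₂T₂)/(m₁c₁ + m₂c₂) = 322.84 K.
ΔS₁ = m₁c₁ ln(T_f/T₁) = 405.422 × ln(322.84/346) = -28.085 J/K.
ΔS₂ = m₂c₂ ln(T_f/T₂) = 106.88 × ln(322.84/235) = 33.943 J/K.
ΔS_total = -28.085 + 33.943 = 5.86 J/K.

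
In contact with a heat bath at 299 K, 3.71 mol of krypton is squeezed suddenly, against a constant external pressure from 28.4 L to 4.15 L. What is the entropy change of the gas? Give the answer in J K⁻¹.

Entropy is a state function, so ΔS_gas depends only on the end states.
For an isothermal ideal gas ΔS_gas = nR ln(V₂/V₁) = 3.71 × 8.314 × ln(4.15/28.4) = -59.3 J/K.

ΔS_gas = -59.3 J/K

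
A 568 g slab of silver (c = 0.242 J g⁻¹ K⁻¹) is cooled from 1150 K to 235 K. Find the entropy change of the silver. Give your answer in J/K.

ΔS = -218 J/K

ΔS = ∫dQ_rev/T = m c ln(T₂/T₁) = 568 × 0.242 × ln(235/1150) = -218 J/K.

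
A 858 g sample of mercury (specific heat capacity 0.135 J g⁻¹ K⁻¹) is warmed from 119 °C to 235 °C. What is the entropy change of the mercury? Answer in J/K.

ΔS = 30 J/K

In kelvin: T₁ = 392.15 K, T₂ = 508.15 K. ΔS = ∫dQ_rev/T = m c ln(T₂/T₁) = 858 × 0.135 × ln(508.15/392.15) = 30 J/K.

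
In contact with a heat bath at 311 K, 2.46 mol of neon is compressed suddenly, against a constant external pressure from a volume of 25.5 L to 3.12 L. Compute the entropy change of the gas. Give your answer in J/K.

Entropy is a state function, so ΔS_gas depends only on the end states.
For an isothermal ideal gas ΔS_gas = nR ln(V₂/V₁) = 2.46 × 8.314 × ln(3.12/25.5) = -43 J/K.

ΔS_gas = -43 J/K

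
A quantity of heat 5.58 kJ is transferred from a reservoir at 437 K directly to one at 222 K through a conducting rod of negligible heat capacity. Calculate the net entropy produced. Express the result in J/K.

ΔS_total = 12.4 J/K

ΔS_hot = −Q/T_H = −5580/437 = -12.77 J/K and ΔS_cold = +Q/T_C = 5580/222 = 25.14 J/K.
ΔS_total = -12.77 + 25.14 = 12.4 J/K, positive as the second law requires.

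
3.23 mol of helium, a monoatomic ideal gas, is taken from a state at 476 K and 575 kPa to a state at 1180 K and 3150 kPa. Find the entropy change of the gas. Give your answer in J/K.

ΔS = nC_p ln(T₂/T₁) − nR ln(P₂/P₁), with C_p = 5R/2 = 20.79 J mol⁻¹ K⁻¹ for a monoatomic ideal gas.
ΔS = 3.23 × [20.79 × ln(1180/476) − 8.314 × ln(3150/575)] = 15.3 J/K.

ΔS = 15.3 J/K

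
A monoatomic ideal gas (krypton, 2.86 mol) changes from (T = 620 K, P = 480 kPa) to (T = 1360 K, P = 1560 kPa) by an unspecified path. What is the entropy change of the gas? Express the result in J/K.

ΔS = 18.7 J/K

ΔS = nC_p ln(T₂/T₁) − nR ln(P₂/P₁), with C_p = 5R/2 = 20.79 J mol⁻¹ K⁻¹ for a monoatomic ideal gas.
ΔS = 2.86 × [20.79 × ln(1360/620) − 8.314 × ln(1560/480)] = 18.7 J/K.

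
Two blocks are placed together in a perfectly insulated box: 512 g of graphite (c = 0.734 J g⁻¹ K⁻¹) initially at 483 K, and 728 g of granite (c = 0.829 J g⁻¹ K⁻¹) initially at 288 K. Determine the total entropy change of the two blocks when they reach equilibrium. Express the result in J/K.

ΔS_total = 31.9 J/K

Energy balance: T_f = (m₁c₁T₁ + m₂c₂T₂)/(m₁c₁ + m₂c₂) = 362.83 K.
ΔS₁ = m₁c₁ ln(T_f/T₁) = 375.808 × ln(362.83/483) = -107.5 J/K.
ΔS₂ = m₂c₂ ln(T_f/T₂) = 603.512 × ln(362.83/288) = 139.4 J/K.
ΔS_total = -107.5 + 139.4 = 31.9 J/K.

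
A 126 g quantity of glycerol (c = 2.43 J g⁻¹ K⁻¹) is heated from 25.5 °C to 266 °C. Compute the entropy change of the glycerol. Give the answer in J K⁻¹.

In kelvin: T₁ = 298.65 K, T₂ = 539.15 K. ΔS = ∫dQ_rev/T = m c ln(T₂/T₁) = 126 × 2.43 × ln(539.15/298.65) = 181 J/K.

ΔS = 181 J/K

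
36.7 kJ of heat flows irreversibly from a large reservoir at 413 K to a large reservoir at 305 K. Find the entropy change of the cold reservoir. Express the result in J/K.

ΔS_cold = 120 J/K

The cold reservoir gains heat Q, so ΔS_cold = +Q/T_C = 36700/305 = 120 J/K.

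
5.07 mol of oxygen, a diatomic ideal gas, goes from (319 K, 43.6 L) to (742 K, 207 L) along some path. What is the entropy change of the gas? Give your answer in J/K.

Entropy is a state function: ΔS = nC_V ln(T₂/T₁) + nR ln(V₂/V₁), with C_V = 5R/2 = 20.79 J mol⁻¹ K⁻¹ for a diatomic ideal gas.
ΔS = 5.07 × [20.79 × ln(742/319) + 8.314 × ln(207/43.6)] = 155 J/K.

ΔS = 155 J/K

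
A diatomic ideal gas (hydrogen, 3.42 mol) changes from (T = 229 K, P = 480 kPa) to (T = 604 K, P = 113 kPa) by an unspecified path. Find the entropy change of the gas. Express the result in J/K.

ΔS = 138 J/K

ΔS = nC_p ln(T₂/T₁) − nR ln(P₂/P₁), with C_p = 7R/2 = 29.1 J mol⁻¹ K⁻¹ for a diatomic ideal gas.
ΔS = 3.42 × [29.1 × ln(604/229) − 8.314 × ln(113/480)] = 138 J/K.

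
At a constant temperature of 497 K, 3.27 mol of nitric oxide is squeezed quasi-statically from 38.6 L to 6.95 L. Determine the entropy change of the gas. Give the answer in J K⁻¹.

For an isothermal ideal gas ΔS_gas = nR ln(V₂/V₁) = 3.27 × 8.314 × ln(6.95/38.6) = -46.6 J/K.

ΔS_gas = -46.6 J/K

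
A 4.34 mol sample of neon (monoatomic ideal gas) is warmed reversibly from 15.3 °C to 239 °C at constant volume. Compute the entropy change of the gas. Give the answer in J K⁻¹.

In kelvin: T₁ = 288.45 K, T₂ = 512.15 K. At constant volume, ΔS = nC_V ln(T₂/T₁) with C_V = 3R/2 = 12.47 J mol⁻¹ K⁻¹.
ΔS = 4.34 × 12.47 × ln(512.15/288.45) = 31.1 J/K.

ΔS = 31.1 J/K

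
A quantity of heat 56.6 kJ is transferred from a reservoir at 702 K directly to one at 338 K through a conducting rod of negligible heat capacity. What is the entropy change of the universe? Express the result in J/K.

ΔS_total = 86.8 J/K

ΔS_hot = −Q/T_H = −56600/702 = -80.627 J/K and ΔS_cold = +Q/T_C = 56600/338 = 167.46 J/K.
ΔS_total = -80.627 + 167.46 = 86.8 J/K, positive as the second law requires.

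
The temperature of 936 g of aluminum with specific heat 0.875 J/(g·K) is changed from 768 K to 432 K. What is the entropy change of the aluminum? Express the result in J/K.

ΔS = ∫dQ_rev/T = m c ln(T₂/T₁) = 936 × 0.875 × ln(432/768) = -471 J/K.

ΔS = -471 J/K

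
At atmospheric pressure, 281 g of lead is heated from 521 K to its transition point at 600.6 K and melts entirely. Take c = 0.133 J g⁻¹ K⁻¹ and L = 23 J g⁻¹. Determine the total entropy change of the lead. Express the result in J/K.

Warming step: ΔS₁ = m c ln(T_tr/T_i) = 281 × 0.133 × ln(600.6/521) = 5.314 J/K.
Phase change: ΔS₂ = +mL/T_tr = 281 × 23 / 600.6 = 10.76 J/K.
ΔS_total = (5.314) + (10.76) = 16.1 J/K.

ΔS = 16.1 J/K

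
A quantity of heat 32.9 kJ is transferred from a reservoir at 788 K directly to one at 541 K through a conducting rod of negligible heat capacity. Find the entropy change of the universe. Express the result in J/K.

ΔS_hot = −Q/T_H = −32900/788 = -41.75 J/K and ΔS_cold = +Q/T_C = 32900/541 = 60.81 J/K.
ΔS_total = -41.75 + 60.81 = 19.1 J/K, positive as the second law requires.

ΔS_total = 19.1 J/K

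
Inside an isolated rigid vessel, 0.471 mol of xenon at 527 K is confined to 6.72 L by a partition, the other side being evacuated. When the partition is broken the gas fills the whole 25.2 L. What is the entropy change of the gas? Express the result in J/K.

ΔS_gas = 5.18 J/K

For an ideal gas in free expansion Q = 0 and W = 0, so T is unchanged.
Entropy is a state function; using a reversible isothermal path, ΔS_gas = nR ln(V₂/V₁) = 0.471 × 8.314 × ln(25.2/6.72) = 5.18 J/K.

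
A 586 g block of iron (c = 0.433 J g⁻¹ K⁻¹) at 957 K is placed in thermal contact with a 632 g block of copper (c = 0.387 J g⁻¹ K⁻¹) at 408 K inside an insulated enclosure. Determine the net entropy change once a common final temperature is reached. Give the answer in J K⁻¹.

Energy balance: T_f = (m₁c₁T₁ + m₂c₂T₂)/(m₁c₁ + m₂c₂) = 687.54 K.
ΔS₁ = m₁c₁ ln(T_f/T₁) = 253.738 × ln(687.54/957) = -83.91 J/K.
ΔS₂ = m₂c₂ ln(T_f/T₂) = 244.584 × ln(687.54/408) = 127.6 J/K.
ΔS_total = -83.91 + 127.6 = 43.7 J/K.

ΔS_total = 43.7 J/K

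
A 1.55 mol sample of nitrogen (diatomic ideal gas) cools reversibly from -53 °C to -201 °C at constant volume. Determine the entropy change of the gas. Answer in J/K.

In kelvin: T₁ = 220.15 K, T₂ = 72.15 K. At constant volume, ΔS = nC_V ln(T₂/T₁) with C_V = 5R/2 = 20.79 J mol⁻¹ K⁻¹.
ΔS = 1.55 × 20.79 × ln(72.15/220.15) = -35.9 J/K.

ΔS = -35.9 J/K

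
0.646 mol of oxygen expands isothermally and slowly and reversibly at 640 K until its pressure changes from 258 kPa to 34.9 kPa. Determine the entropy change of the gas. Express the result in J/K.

ΔS_gas = 10.7 J/K

For an isothermal ideal gas ΔS_gas = nR ln(P₁/P₂) = 0.646 × 8.314 × ln(258/34.9) = 10.7 J/K.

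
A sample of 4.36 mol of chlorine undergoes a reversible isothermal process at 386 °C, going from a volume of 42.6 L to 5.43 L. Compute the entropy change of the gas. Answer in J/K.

For an isothermal ideal gas ΔS_gas = nR ln(V₂/V₁) = 4.36 × 8.314 × ln(5.43/42.6) = -74.7 J/K.

ΔS_gas = -74.7 J/K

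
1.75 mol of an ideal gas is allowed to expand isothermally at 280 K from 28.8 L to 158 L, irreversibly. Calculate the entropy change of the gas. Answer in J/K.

ΔS_gas = 24.8 J/K

Entropy is a state function, so ΔS_gas depends only on the end states.
For an isothermal ideal gas ΔS_gas = nR ln(V₂/V₁) = 1.75 × 8.314 × ln(158/28.8) = 24.8 J/K.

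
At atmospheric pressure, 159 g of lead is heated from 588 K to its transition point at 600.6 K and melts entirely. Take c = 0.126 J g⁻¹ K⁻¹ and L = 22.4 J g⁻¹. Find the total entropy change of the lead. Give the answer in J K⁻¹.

Warming step: ΔS₁ = m c ln(T_tr/T_i) = 159 × 0.126 × ln(600.6/588) = 0.4248 J/K.
Phase change: ΔS₂ = +mL/T_tr = 159 × 22.4 / 600.6 = 5.93 J/K.
ΔS_total = (0.4248) + (5.93) = 6.35 J/K.

ΔS = 6.35 J/K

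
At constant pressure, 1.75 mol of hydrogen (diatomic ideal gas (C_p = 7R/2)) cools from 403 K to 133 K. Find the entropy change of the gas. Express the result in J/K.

At constant pressure, ΔS = nC_p ln(T₂/T₁) with C_p = 7R/2 = 29.1 J mol⁻¹ K⁻¹.
ΔS = 1.75 × 29.1 × ln(133/403) = -56.5 J/K.

ΔS = -56.5 J/K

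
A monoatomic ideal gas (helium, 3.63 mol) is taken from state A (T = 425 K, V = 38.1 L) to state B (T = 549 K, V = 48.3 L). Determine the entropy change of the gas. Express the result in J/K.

ΔS = 18.7 J/K

Entropy is a state function: ΔS = nC_V ln(T₂/T₁) + nR ln(V₂/V₁), with C_V = 3R/2 = 12.47 J mol⁻¹ K⁻¹ for a monoatomic ideal gas.
ΔS = 3.63 × [12.47 × ln(549/425) + 8.314 × ln(48.3/38.1)] = 18.7 J/K.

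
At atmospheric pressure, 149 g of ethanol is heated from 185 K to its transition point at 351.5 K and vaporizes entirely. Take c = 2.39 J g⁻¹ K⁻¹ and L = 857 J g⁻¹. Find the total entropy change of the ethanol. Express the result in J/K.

Warming step: ΔS₁ = m c ln(T_tr/T_i) = 149 × 2.39 × ln(351.5/185) = 228.6 J/K.
Phase change: ΔS₂ = +mL/T_tr = 149 × 857 / 351.5 = 363.3 J/K.
ΔS_total = (228.6) + (363.3) = 592 J/K.

ΔS = 592 J/K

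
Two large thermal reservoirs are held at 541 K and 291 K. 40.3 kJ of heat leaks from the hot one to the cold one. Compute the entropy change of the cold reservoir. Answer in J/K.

The cold reservoir gains heat Q, so ΔS_cold = +Q/T_C = 40300/291 = 138 J/K.

ΔS_cold = 138 J/K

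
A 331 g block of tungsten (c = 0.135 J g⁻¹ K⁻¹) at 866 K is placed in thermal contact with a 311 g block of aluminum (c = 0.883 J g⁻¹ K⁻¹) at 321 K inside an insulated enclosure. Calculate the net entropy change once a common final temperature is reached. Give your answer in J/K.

Energy balance: T_f = (m₁c₁T₁ + m₂c₂T₂)/(m₁c₁ + m₂c₂) = 397.27 K.
ΔS₁ = m₁c₁ ln(T_f/T₁) = 44.685 × ln(397.27/866) = -34.82 J/K.
ΔS₂ = m₂c₂ ln(T_f/T₂) = 274.613 × ln(397.27/321) = 58.54 J/K.
ΔS_total = -34.82 + 58.54 = 23.7 J/K.

ΔS_total = 23.7 J/K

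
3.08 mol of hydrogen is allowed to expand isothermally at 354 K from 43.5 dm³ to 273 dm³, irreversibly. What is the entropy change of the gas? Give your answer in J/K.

ΔS_gas = 47 J/K

Entropy is a state function, so ΔS_gas depends only on the end states.
For an isothermal ideal gas ΔS_gas = nR ln(V₂/V₁) = 3.08 × 8.314 × ln(273/43.5) = 47 J/K.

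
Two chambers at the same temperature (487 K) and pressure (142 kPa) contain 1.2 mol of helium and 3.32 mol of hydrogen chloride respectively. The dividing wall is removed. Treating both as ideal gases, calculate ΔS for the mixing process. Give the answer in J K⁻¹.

Mole fractions: x_A = 1.2/4.52 = 0.265, x_B = 0.735.
ΔS_mix = −R(n_A ln x_A + n_B ln x_B) = −8.314 × (1.2 ln 0.265 + 3.32 ln 0.735) = 21.7 J/K.

ΔS_mix = 21.7 J/K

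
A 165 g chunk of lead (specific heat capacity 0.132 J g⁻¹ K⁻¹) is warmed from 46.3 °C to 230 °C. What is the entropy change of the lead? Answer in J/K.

ΔS = 9.89 J/K

In kelvin: T₁ = 319.45 K, T₂ = 503.15 K. ΔS = ∫dQ_rev/T = m c ln(T₂/T₁) = 165 × 0.132 × ln(503.15/319.45) = 9.89 J/K.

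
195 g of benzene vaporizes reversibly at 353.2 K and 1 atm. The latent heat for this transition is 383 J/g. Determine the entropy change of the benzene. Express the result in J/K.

ΔS = 211 J/K

Heat absorbed by the substance: Q = mL = 195 × 383 = 74685 J.
At constant T, ΔS = Q_rev/T = 74685 / 353.2 = 211 J/K.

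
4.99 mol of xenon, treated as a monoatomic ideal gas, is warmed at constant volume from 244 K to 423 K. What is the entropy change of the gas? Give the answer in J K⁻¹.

At constant volume, ΔS = nC_V ln(T₂/T₁) with C_V = 3R/2 = 12.47 J mol⁻¹ K⁻¹.
ΔS = 4.99 × 12.47 × ln(423/244) = 34.2 J/K.

ΔS = 34.2 J/K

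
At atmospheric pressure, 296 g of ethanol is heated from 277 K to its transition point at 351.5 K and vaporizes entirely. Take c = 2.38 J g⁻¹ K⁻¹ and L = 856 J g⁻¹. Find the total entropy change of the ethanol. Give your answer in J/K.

ΔS = 889 J/K

Warming step: ΔS₁ = m c ln(T_tr/T_i) = 296 × 2.38 × ln(351.5/277) = 167.8 J/K.
Phase change: ΔS₂ = +mL/T_tr = 296 × 856 / 351.5 = 720.8 J/K.
ΔS_total = (167.8) + (720.8) = 889 J/K.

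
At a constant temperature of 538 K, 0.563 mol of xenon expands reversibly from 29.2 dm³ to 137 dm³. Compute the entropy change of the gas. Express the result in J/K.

ΔS_gas = 7.24 J/K

For an isothermal ideal gas ΔS_gas = nR ln(V₂/V₁) = 0.563 × 8.314 × ln(137/29.2) = 7.24 J/K.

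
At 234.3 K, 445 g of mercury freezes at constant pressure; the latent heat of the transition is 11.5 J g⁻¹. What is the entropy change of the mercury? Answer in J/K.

ΔS = -21.8 J/K

Heat released by the substance: Q = −mL = −445 × 11.5 = −5117.5 J.
At constant T, ΔS = Q_rev/T = −5117.5 / 234.3 = -21.8 J/K.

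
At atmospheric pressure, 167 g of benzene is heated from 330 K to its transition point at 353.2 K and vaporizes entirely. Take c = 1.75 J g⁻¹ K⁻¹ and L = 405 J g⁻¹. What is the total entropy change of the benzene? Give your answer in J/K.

Warming step: ΔS₁ = m c ln(T_tr/T_i) = 167 × 1.75 × ln(353.2/330) = 19.86 J/K.
Phase change: ΔS₂ = +mL/T_tr = 167 × 405 / 353.2 = 191.5 J/K.
ΔS_total = (19.86) + (191.5) = 211 J/K.

ΔS = 211 J/K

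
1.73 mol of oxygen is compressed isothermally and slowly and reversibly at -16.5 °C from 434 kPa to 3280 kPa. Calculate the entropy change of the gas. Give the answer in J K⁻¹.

For an isothermal ideal gas ΔS_gas = nR ln(P₁/P₂) = 1.73 × 8.314 × ln(434/3280) = -29.1 J/K.

ΔS_gas = -29.1 J/K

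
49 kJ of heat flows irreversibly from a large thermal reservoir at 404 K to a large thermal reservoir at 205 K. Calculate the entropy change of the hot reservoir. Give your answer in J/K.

ΔS_hot = -121 J/K

The hot reservoir loses heat Q, so ΔS_hot = −Q/T_H = −49000/404 = -121 J/K.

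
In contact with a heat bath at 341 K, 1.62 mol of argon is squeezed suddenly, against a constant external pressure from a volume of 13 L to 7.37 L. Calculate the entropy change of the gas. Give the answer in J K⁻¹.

Entropy is a state function, so ΔS_gas depends only on the end states.
For an isothermal ideal gas ΔS_gas = nR ln(V₂/V₁) = 1.62 × 8.314 × ln(7.37/13) = -7.64 J/K.

ΔS_gas = -7.64 J/K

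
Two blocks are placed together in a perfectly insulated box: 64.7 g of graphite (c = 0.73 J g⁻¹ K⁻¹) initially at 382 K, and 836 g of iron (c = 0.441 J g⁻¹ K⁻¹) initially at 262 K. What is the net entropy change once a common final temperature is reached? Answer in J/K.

Energy balance: T_f = (m₁c₁T₁ + m₂c₂T₂)/(m₁c₁ + m₂c₂) = 275.63 K.
ΔS₁ = m₁c₁ ln(T_f/T₁) = 47.231 × ln(275.63/382) = -15.41 J/K.
ΔS₂ = m₂c₂ ln(T_f/T₂) = 368.676 × ln(275.63/262) = 18.69 J/K.
ΔS_total = -15.41 + 18.69 = 3.28 J/K.

ΔS_total = 3.28 J/K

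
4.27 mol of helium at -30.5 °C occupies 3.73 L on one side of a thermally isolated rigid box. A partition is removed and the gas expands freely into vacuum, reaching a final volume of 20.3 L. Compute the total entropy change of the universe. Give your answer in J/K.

ΔS_universe = 60.1 J/K

No heat is exchanged and no work is done, so the ideal-gas temperature stays constant.
Entropy is a state function; using a reversible isothermal path, ΔS_gas = nR ln(V₂/V₁) = 4.27 × 8.314 × ln(20.3/3.73) = 60.1 J/K.
The insulated surroundings exchange no heat, so ΔS_surr = 0 and ΔS_universe = ΔS_gas.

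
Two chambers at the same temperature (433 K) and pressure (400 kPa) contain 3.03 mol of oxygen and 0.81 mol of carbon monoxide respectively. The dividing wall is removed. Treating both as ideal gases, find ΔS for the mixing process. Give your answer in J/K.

ΔS_mix = 16.4 J/K

Mole fractions: x_A = 3.03/3.84 = 0.789, x_B = 0.211.
ΔS_mix = −R(n_A ln x_A + n_B ln x_B) = −8.314 × (3.03 ln 0.789 + 0.81 ln 0.211) = 16.4 J/K.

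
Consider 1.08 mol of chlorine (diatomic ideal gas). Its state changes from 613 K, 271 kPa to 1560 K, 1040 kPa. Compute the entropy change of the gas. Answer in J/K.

ΔS = 17.3 J/K

ΔS = nC_p ln(T₂/T₁) − nR ln(P₂/P₁), with C_p = 7R/2 = 29.1 J mol⁻¹ K⁻¹ for a diatomic ideal gas.
ΔS = 1.08 × [29.1 × ln(1560/613) − 8.314 × ln(1040/271)] = 17.3 J/K.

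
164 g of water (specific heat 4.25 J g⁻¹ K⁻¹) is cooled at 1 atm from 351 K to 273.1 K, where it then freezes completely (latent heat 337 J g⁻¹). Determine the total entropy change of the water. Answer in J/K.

ΔS = -377 J/K

Cooling step: ΔS₁ = m c ln(T_tr/T_i) = 164 × 4.25 × ln(273.1/351) = -174.9 J/K.
Phase change: ΔS₂ = −mL/T_tr = −164 × 337 / 273.1 = -202.4 J/K.
ΔS_total = (-174.9) + (-202.4) = -377 J/K.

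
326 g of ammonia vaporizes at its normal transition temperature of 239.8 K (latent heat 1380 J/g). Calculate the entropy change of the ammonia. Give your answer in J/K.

Heat absorbed by the substance: Q = mL = 326 × 1380 = 449880 J.
At constant T, ΔS = Q_rev/T = 449880 / 239.8 = 1880 J/K.

ΔS = 1880 J/K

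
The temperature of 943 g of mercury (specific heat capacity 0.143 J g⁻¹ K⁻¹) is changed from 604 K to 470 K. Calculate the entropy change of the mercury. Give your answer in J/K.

ΔS = ∫dQ_rev/T = m c ln(T₂/T₁) = 943 × 0.143 × ln(470/604) = -33.8 J/K.

ΔS = -33.8 J/K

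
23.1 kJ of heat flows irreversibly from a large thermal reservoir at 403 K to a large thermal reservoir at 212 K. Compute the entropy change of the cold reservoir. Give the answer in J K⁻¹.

The cold reservoir gains heat Q, so ΔS_cold = +Q/T_C = 23100/212 = 109 J/K.

ΔS_cold = 109 J/K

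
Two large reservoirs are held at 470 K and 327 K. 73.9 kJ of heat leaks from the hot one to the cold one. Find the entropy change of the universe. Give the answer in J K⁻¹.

ΔS_total = 68.8 J/K

ΔS_hot = −Q/T_H = −73900/470 = -157.2 J/K and ΔS_cold = +Q/T_C = 73900/327 = 226 J/K.
ΔS_total = -157.2 + 226 = 68.8 J/K, positive as the second law requires.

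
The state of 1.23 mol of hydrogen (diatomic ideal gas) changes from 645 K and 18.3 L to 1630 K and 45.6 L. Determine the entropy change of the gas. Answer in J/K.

ΔS = 33 J/K

Entropy is a state function: ΔS = nC_V ln(T₂/T₁) + nR ln(V₂/V₁), with C_V = 5R/2 = 20.79 J mol⁻¹ K⁻¹ for a diatomic ideal gas.
ΔS = 1.23 × [20.79 × ln(1630/645) + 8.314 × ln(45.6/18.3)] = 33 J/K.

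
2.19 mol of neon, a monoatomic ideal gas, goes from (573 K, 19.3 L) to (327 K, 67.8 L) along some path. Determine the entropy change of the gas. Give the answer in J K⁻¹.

ΔS = 7.56 J/K

Entropy is a state function: ΔS = nC_V ln(T₂/T₁) + nR ln(V₂/V₁), with C_V = 3R/2 = 12.47 J mol⁻¹ K⁻¹ for a monoatomic ideal gas.
ΔS = 2.19 × [12.47 × ln(327/573) + 8.314 × ln(67.8/19.3)] = 7.56 J/K.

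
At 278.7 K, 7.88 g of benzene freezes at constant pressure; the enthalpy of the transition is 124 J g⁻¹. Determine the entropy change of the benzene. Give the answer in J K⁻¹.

ΔS = -3.51 J/K

Heat released by the substance: Q = −mL = −7.88 × 124 = −977.12 J.
At constant T, ΔS = Q_rev/T = −977.12 / 278.7 = -3.51 J/K.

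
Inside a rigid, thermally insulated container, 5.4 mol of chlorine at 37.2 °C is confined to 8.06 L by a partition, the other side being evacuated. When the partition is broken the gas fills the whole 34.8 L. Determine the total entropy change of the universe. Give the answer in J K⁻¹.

ΔS_universe = 65.7 J/K

For an ideal gas in free expansion Q = 0 and W = 0, so T is unchanged.
Entropy is a state function; using a reversible isothermal path, ΔS_gas = nR ln(V₂/V₁) = 5.4 × 8.314 × ln(34.8/8.06) = 65.7 J/K.
The insulated surroundings exchange no heat, so ΔS_surr = 0 and ΔS_universe = ΔS_gas.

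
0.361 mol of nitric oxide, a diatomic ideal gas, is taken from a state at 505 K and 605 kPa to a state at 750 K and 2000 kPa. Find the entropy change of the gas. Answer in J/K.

ΔS = nC_p ln(T₂/T₁) − nR ln(P₂/P₁), with C_p = 7R/2 = 29.1 J mol⁻¹ K⁻¹ for a diatomic ideal gas.
ΔS = 0.361 × [29.1 × ln(750/505) − 8.314 × ln(2000/605)] = 0.566 J/K.

ΔS = 0.566 J/K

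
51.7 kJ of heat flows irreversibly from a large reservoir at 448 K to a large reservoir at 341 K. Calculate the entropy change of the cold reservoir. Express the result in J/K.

The cold reservoir gains heat Q, so ΔS_cold = +Q/T_C = 51700/341 = 152 J/K.

ΔS_cold = 152 J/K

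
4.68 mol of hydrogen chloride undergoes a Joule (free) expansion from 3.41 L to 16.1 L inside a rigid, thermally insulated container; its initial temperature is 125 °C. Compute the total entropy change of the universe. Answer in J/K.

For an ideal gas in free expansion Q = 0 and W = 0, so T is unchanged.
Entropy is a state function; using a reversible isothermal path, ΔS_gas = nR ln(V₂/V₁) = 4.68 × 8.314 × ln(16.1/3.41) = 60.4 J/K.
The insulated surroundings exchange no heat, so ΔS_surr = 0 and ΔS_universe = ΔS_gas.

ΔS_universe = 60.4 J/K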